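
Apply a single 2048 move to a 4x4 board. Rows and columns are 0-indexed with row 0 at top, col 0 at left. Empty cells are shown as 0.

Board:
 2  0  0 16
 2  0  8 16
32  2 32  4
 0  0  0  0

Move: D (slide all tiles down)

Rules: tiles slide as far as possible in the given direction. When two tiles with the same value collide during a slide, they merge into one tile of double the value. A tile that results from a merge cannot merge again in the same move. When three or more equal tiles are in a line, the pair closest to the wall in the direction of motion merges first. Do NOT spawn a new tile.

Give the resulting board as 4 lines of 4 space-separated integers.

Slide down:
col 0: [2, 2, 32, 0] -> [0, 0, 4, 32]
col 1: [0, 0, 2, 0] -> [0, 0, 0, 2]
col 2: [0, 8, 32, 0] -> [0, 0, 8, 32]
col 3: [16, 16, 4, 0] -> [0, 0, 32, 4]

Answer:  0  0  0  0
 0  0  0  0
 4  0  8 32
32  2 32  4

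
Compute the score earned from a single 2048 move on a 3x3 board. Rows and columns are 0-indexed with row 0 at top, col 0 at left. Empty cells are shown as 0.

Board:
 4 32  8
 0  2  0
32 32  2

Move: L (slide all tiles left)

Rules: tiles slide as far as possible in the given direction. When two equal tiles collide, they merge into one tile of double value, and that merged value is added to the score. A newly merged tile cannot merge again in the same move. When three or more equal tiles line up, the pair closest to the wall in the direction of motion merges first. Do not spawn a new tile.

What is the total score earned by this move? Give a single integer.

Answer: 64

Derivation:
Slide left:
row 0: [4, 32, 8] -> [4, 32, 8]  score +0 (running 0)
row 1: [0, 2, 0] -> [2, 0, 0]  score +0 (running 0)
row 2: [32, 32, 2] -> [64, 2, 0]  score +64 (running 64)
Board after move:
 4 32  8
 2  0  0
64  2  0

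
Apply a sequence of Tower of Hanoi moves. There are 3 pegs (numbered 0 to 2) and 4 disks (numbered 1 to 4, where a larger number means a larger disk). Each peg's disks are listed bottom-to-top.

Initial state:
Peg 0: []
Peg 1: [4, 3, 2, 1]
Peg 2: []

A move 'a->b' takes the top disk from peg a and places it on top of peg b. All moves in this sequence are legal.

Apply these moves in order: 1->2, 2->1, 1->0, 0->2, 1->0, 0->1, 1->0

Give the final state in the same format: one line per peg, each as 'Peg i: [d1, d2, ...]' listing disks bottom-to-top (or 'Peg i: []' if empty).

Answer: Peg 0: [2]
Peg 1: [4, 3]
Peg 2: [1]

Derivation:
After move 1 (1->2):
Peg 0: []
Peg 1: [4, 3, 2]
Peg 2: [1]

After move 2 (2->1):
Peg 0: []
Peg 1: [4, 3, 2, 1]
Peg 2: []

After move 3 (1->0):
Peg 0: [1]
Peg 1: [4, 3, 2]
Peg 2: []

After move 4 (0->2):
Peg 0: []
Peg 1: [4, 3, 2]
Peg 2: [1]

After move 5 (1->0):
Peg 0: [2]
Peg 1: [4, 3]
Peg 2: [1]

After move 6 (0->1):
Peg 0: []
Peg 1: [4, 3, 2]
Peg 2: [1]

After move 7 (1->0):
Peg 0: [2]
Peg 1: [4, 3]
Peg 2: [1]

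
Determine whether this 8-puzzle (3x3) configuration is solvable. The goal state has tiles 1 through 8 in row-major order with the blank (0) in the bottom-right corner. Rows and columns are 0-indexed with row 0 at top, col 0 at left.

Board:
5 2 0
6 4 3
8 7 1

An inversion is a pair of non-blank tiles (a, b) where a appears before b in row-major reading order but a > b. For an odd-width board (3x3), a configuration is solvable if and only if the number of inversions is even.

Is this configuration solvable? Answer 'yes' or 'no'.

Inversions (pairs i<j in row-major order where tile[i] > tile[j] > 0): 14
14 is even, so the puzzle is solvable.

Answer: yes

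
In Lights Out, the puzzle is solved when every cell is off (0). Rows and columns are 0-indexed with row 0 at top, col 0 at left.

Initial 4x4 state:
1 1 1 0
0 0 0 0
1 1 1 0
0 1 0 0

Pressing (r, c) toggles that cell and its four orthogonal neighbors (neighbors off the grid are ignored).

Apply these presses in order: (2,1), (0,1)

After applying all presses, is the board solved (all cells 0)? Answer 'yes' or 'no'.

After press 1 at (2,1):
1 1 1 0
0 1 0 0
0 0 0 0
0 0 0 0

After press 2 at (0,1):
0 0 0 0
0 0 0 0
0 0 0 0
0 0 0 0

Lights still on: 0

Answer: yes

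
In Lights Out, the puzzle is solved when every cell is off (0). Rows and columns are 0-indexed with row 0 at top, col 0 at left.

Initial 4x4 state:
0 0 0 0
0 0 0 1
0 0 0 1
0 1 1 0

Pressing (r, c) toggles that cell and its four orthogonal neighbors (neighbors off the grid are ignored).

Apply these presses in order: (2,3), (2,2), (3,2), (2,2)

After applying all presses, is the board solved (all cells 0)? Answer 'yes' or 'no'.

Answer: yes

Derivation:
After press 1 at (2,3):
0 0 0 0
0 0 0 0
0 0 1 0
0 1 1 1

After press 2 at (2,2):
0 0 0 0
0 0 1 0
0 1 0 1
0 1 0 1

After press 3 at (3,2):
0 0 0 0
0 0 1 0
0 1 1 1
0 0 1 0

After press 4 at (2,2):
0 0 0 0
0 0 0 0
0 0 0 0
0 0 0 0

Lights still on: 0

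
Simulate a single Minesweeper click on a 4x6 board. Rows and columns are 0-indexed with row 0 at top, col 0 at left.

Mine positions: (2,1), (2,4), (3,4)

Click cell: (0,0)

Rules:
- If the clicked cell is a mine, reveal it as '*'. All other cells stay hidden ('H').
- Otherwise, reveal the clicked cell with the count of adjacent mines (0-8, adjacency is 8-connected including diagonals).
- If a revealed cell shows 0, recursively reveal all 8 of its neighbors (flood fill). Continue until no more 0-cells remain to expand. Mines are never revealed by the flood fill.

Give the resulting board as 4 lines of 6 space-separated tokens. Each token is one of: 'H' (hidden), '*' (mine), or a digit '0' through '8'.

0 0 0 0 0 0
1 1 1 1 1 1
H H H H H H
H H H H H H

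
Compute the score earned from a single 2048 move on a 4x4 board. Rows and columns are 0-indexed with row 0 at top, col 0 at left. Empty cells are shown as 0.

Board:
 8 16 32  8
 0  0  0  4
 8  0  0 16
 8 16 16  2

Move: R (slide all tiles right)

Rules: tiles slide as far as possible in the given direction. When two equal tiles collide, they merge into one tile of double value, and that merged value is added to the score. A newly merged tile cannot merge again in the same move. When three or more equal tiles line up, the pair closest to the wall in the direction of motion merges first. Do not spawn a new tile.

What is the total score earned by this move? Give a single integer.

Slide right:
row 0: [8, 16, 32, 8] -> [8, 16, 32, 8]  score +0 (running 0)
row 1: [0, 0, 0, 4] -> [0, 0, 0, 4]  score +0 (running 0)
row 2: [8, 0, 0, 16] -> [0, 0, 8, 16]  score +0 (running 0)
row 3: [8, 16, 16, 2] -> [0, 8, 32, 2]  score +32 (running 32)
Board after move:
 8 16 32  8
 0  0  0  4
 0  0  8 16
 0  8 32  2

Answer: 32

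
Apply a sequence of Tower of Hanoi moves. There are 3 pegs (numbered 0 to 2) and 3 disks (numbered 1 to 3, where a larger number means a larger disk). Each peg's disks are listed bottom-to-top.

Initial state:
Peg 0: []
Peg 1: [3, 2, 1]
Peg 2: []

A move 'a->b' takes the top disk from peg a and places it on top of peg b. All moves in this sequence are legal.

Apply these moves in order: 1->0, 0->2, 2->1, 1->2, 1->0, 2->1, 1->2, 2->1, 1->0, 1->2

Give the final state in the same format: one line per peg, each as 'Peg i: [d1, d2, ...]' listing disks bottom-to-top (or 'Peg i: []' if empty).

Answer: Peg 0: [2, 1]
Peg 1: []
Peg 2: [3]

Derivation:
After move 1 (1->0):
Peg 0: [1]
Peg 1: [3, 2]
Peg 2: []

After move 2 (0->2):
Peg 0: []
Peg 1: [3, 2]
Peg 2: [1]

After move 3 (2->1):
Peg 0: []
Peg 1: [3, 2, 1]
Peg 2: []

After move 4 (1->2):
Peg 0: []
Peg 1: [3, 2]
Peg 2: [1]

After move 5 (1->0):
Peg 0: [2]
Peg 1: [3]
Peg 2: [1]

After move 6 (2->1):
Peg 0: [2]
Peg 1: [3, 1]
Peg 2: []

After move 7 (1->2):
Peg 0: [2]
Peg 1: [3]
Peg 2: [1]

After move 8 (2->1):
Peg 0: [2]
Peg 1: [3, 1]
Peg 2: []

After move 9 (1->0):
Peg 0: [2, 1]
Peg 1: [3]
Peg 2: []

After move 10 (1->2):
Peg 0: [2, 1]
Peg 1: []
Peg 2: [3]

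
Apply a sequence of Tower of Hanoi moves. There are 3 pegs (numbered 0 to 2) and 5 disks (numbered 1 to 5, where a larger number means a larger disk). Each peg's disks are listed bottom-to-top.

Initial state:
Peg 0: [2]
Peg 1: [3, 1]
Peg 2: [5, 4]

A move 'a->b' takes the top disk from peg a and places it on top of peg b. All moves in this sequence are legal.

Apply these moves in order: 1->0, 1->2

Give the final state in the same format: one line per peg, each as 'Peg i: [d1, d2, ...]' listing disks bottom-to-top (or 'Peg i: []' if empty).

Answer: Peg 0: [2, 1]
Peg 1: []
Peg 2: [5, 4, 3]

Derivation:
After move 1 (1->0):
Peg 0: [2, 1]
Peg 1: [3]
Peg 2: [5, 4]

After move 2 (1->2):
Peg 0: [2, 1]
Peg 1: []
Peg 2: [5, 4, 3]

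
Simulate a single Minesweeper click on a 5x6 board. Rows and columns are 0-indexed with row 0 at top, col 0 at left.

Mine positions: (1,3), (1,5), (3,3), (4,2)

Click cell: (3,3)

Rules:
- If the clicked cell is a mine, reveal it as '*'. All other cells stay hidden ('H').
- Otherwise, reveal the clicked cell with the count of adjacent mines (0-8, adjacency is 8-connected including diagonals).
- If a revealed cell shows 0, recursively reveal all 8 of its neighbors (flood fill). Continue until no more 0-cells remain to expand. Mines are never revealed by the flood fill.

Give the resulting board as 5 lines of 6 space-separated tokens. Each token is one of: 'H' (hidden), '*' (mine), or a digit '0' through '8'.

H H H H H H
H H H H H H
H H H H H H
H H H * H H
H H H H H H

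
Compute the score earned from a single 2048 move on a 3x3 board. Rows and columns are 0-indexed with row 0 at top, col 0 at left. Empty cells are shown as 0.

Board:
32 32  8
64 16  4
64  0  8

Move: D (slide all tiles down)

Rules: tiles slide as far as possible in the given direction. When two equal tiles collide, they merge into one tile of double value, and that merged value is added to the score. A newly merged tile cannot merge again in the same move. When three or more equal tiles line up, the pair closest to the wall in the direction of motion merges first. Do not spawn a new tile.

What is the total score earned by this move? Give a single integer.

Slide down:
col 0: [32, 64, 64] -> [0, 32, 128]  score +128 (running 128)
col 1: [32, 16, 0] -> [0, 32, 16]  score +0 (running 128)
col 2: [8, 4, 8] -> [8, 4, 8]  score +0 (running 128)
Board after move:
  0   0   8
 32  32   4
128  16   8

Answer: 128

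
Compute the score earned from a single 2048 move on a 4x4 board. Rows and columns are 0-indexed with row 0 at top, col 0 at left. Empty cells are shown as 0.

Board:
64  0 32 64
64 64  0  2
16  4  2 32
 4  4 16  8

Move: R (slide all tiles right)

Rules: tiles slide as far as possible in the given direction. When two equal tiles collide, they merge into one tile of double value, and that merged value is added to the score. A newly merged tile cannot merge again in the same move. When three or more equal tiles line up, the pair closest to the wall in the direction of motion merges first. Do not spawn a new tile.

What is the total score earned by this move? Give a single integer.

Slide right:
row 0: [64, 0, 32, 64] -> [0, 64, 32, 64]  score +0 (running 0)
row 1: [64, 64, 0, 2] -> [0, 0, 128, 2]  score +128 (running 128)
row 2: [16, 4, 2, 32] -> [16, 4, 2, 32]  score +0 (running 128)
row 3: [4, 4, 16, 8] -> [0, 8, 16, 8]  score +8 (running 136)
Board after move:
  0  64  32  64
  0   0 128   2
 16   4   2  32
  0   8  16   8

Answer: 136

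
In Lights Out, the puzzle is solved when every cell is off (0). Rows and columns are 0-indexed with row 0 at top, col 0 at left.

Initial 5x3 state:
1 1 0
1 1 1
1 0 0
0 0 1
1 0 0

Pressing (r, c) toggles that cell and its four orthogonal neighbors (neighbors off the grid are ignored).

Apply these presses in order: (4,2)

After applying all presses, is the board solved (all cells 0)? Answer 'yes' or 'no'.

After press 1 at (4,2):
1 1 0
1 1 1
1 0 0
0 0 0
1 1 1

Lights still on: 9

Answer: no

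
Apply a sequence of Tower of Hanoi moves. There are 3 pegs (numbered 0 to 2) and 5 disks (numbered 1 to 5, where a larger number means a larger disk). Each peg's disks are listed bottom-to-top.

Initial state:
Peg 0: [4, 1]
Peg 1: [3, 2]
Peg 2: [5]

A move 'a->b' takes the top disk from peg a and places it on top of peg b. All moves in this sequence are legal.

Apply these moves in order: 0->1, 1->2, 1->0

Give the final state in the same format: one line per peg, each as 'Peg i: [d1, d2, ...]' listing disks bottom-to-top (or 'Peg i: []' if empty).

After move 1 (0->1):
Peg 0: [4]
Peg 1: [3, 2, 1]
Peg 2: [5]

After move 2 (1->2):
Peg 0: [4]
Peg 1: [3, 2]
Peg 2: [5, 1]

After move 3 (1->0):
Peg 0: [4, 2]
Peg 1: [3]
Peg 2: [5, 1]

Answer: Peg 0: [4, 2]
Peg 1: [3]
Peg 2: [5, 1]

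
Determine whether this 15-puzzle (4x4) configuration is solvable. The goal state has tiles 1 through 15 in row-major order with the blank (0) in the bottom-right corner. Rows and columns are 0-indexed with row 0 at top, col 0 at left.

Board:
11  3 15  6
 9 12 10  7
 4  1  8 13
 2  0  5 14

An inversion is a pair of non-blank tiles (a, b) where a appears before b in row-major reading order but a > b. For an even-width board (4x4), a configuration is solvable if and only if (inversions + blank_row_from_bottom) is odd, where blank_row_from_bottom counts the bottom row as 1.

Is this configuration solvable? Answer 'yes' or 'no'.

Inversions: 57
Blank is in row 3 (0-indexed from top), which is row 1 counting from the bottom (bottom = 1).
57 + 1 = 58, which is even, so the puzzle is not solvable.

Answer: no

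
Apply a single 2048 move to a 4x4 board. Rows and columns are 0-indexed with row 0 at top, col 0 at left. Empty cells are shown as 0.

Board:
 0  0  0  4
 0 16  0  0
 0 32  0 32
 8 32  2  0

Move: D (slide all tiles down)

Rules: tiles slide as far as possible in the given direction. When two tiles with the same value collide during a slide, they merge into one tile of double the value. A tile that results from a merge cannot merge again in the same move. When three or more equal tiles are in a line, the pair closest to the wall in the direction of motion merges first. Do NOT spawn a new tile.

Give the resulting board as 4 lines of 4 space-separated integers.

Slide down:
col 0: [0, 0, 0, 8] -> [0, 0, 0, 8]
col 1: [0, 16, 32, 32] -> [0, 0, 16, 64]
col 2: [0, 0, 0, 2] -> [0, 0, 0, 2]
col 3: [4, 0, 32, 0] -> [0, 0, 4, 32]

Answer:  0  0  0  0
 0  0  0  0
 0 16  0  4
 8 64  2 32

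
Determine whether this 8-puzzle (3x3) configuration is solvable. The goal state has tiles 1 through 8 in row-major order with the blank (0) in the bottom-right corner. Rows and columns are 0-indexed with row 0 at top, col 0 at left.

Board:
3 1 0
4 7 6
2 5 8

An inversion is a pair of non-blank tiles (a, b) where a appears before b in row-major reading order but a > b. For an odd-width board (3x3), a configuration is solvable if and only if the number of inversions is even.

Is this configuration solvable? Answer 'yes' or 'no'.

Inversions (pairs i<j in row-major order where tile[i] > tile[j] > 0): 8
8 is even, so the puzzle is solvable.

Answer: yes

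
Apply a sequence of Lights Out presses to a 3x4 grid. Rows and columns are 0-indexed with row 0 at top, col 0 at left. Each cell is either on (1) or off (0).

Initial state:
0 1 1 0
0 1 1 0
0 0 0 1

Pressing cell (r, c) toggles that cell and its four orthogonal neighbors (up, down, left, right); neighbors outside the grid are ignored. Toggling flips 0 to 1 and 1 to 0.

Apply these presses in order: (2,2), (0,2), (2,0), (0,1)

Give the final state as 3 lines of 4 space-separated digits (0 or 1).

After press 1 at (2,2):
0 1 1 0
0 1 0 0
0 1 1 0

After press 2 at (0,2):
0 0 0 1
0 1 1 0
0 1 1 0

After press 3 at (2,0):
0 0 0 1
1 1 1 0
1 0 1 0

After press 4 at (0,1):
1 1 1 1
1 0 1 0
1 0 1 0

Answer: 1 1 1 1
1 0 1 0
1 0 1 0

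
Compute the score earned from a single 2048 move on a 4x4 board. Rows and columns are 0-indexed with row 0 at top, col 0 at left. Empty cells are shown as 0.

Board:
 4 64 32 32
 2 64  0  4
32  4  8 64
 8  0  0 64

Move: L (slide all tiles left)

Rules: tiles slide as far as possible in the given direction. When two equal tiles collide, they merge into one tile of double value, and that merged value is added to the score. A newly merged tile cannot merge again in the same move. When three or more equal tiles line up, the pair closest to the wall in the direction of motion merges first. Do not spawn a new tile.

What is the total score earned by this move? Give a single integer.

Answer: 64

Derivation:
Slide left:
row 0: [4, 64, 32, 32] -> [4, 64, 64, 0]  score +64 (running 64)
row 1: [2, 64, 0, 4] -> [2, 64, 4, 0]  score +0 (running 64)
row 2: [32, 4, 8, 64] -> [32, 4, 8, 64]  score +0 (running 64)
row 3: [8, 0, 0, 64] -> [8, 64, 0, 0]  score +0 (running 64)
Board after move:
 4 64 64  0
 2 64  4  0
32  4  8 64
 8 64  0  0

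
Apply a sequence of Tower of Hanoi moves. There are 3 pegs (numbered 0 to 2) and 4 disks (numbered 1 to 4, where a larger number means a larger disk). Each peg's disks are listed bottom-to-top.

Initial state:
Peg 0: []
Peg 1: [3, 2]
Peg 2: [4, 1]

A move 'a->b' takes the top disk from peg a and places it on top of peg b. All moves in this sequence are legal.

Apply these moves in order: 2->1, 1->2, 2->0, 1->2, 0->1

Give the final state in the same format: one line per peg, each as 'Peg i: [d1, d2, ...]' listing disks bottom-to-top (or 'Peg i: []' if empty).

Answer: Peg 0: []
Peg 1: [3, 1]
Peg 2: [4, 2]

Derivation:
After move 1 (2->1):
Peg 0: []
Peg 1: [3, 2, 1]
Peg 2: [4]

After move 2 (1->2):
Peg 0: []
Peg 1: [3, 2]
Peg 2: [4, 1]

After move 3 (2->0):
Peg 0: [1]
Peg 1: [3, 2]
Peg 2: [4]

After move 4 (1->2):
Peg 0: [1]
Peg 1: [3]
Peg 2: [4, 2]

After move 5 (0->1):
Peg 0: []
Peg 1: [3, 1]
Peg 2: [4, 2]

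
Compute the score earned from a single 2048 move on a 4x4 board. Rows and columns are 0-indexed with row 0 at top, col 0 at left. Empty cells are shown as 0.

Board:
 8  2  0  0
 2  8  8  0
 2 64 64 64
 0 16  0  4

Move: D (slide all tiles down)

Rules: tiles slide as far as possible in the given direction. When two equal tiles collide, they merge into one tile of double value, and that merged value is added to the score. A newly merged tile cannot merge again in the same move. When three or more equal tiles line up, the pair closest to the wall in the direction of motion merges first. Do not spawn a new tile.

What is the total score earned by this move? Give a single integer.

Answer: 4

Derivation:
Slide down:
col 0: [8, 2, 2, 0] -> [0, 0, 8, 4]  score +4 (running 4)
col 1: [2, 8, 64, 16] -> [2, 8, 64, 16]  score +0 (running 4)
col 2: [0, 8, 64, 0] -> [0, 0, 8, 64]  score +0 (running 4)
col 3: [0, 0, 64, 4] -> [0, 0, 64, 4]  score +0 (running 4)
Board after move:
 0  2  0  0
 0  8  0  0
 8 64  8 64
 4 16 64  4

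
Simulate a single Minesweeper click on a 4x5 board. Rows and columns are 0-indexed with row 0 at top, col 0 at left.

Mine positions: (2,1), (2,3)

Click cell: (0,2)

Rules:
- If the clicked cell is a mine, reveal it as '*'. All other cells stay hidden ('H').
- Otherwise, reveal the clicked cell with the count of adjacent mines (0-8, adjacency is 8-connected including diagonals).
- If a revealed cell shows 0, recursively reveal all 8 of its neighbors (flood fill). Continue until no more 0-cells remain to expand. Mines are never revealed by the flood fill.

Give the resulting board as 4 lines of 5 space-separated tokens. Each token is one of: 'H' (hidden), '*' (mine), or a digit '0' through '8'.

0 0 0 0 0
1 1 2 1 1
H H H H H
H H H H H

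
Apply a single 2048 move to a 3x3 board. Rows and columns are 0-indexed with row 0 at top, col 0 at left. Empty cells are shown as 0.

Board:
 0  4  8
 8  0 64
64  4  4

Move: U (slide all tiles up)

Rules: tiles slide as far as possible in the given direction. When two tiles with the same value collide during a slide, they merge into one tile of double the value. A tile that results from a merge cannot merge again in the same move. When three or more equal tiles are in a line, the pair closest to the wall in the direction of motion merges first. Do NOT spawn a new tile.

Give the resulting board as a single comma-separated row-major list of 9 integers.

Slide up:
col 0: [0, 8, 64] -> [8, 64, 0]
col 1: [4, 0, 4] -> [8, 0, 0]
col 2: [8, 64, 4] -> [8, 64, 4]

Answer: 8, 8, 8, 64, 0, 64, 0, 0, 4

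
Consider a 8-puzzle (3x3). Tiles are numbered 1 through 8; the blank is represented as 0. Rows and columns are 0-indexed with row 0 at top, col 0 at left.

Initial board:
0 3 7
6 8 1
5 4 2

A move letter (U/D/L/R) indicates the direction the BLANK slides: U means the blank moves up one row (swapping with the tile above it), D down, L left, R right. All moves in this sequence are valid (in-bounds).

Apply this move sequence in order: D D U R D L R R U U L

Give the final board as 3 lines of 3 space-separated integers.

After move 1 (D):
6 3 7
0 8 1
5 4 2

After move 2 (D):
6 3 7
5 8 1
0 4 2

After move 3 (U):
6 3 7
0 8 1
5 4 2

After move 4 (R):
6 3 7
8 0 1
5 4 2

After move 5 (D):
6 3 7
8 4 1
5 0 2

After move 6 (L):
6 3 7
8 4 1
0 5 2

After move 7 (R):
6 3 7
8 4 1
5 0 2

After move 8 (R):
6 3 7
8 4 1
5 2 0

After move 9 (U):
6 3 7
8 4 0
5 2 1

After move 10 (U):
6 3 0
8 4 7
5 2 1

After move 11 (L):
6 0 3
8 4 7
5 2 1

Answer: 6 0 3
8 4 7
5 2 1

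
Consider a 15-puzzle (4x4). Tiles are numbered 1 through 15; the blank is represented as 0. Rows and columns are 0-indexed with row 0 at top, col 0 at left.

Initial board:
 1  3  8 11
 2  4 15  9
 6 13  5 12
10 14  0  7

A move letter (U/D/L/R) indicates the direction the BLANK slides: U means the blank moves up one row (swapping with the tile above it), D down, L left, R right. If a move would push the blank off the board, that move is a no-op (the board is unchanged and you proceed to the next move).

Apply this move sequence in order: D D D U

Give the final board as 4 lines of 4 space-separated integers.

Answer:  1  3  8 11
 2  4 15  9
 6 13  0 12
10 14  5  7

Derivation:
After move 1 (D):
 1  3  8 11
 2  4 15  9
 6 13  5 12
10 14  0  7

After move 2 (D):
 1  3  8 11
 2  4 15  9
 6 13  5 12
10 14  0  7

After move 3 (D):
 1  3  8 11
 2  4 15  9
 6 13  5 12
10 14  0  7

After move 4 (U):
 1  3  8 11
 2  4 15  9
 6 13  0 12
10 14  5  7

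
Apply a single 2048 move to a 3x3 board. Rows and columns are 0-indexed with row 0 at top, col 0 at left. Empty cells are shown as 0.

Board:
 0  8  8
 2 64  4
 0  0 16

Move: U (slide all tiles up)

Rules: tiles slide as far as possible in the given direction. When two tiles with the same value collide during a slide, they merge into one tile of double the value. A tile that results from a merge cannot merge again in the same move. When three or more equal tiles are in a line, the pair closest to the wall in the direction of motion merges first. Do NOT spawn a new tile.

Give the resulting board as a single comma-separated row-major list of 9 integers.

Answer: 2, 8, 8, 0, 64, 4, 0, 0, 16

Derivation:
Slide up:
col 0: [0, 2, 0] -> [2, 0, 0]
col 1: [8, 64, 0] -> [8, 64, 0]
col 2: [8, 4, 16] -> [8, 4, 16]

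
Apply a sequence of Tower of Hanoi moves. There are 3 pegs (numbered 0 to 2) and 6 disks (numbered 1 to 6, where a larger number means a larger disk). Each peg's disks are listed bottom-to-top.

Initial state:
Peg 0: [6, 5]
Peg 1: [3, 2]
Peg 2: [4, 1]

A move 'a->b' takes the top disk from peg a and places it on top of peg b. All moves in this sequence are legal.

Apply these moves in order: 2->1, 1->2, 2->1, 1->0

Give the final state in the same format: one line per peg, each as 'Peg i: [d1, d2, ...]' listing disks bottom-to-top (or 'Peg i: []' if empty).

Answer: Peg 0: [6, 5, 1]
Peg 1: [3, 2]
Peg 2: [4]

Derivation:
After move 1 (2->1):
Peg 0: [6, 5]
Peg 1: [3, 2, 1]
Peg 2: [4]

After move 2 (1->2):
Peg 0: [6, 5]
Peg 1: [3, 2]
Peg 2: [4, 1]

After move 3 (2->1):
Peg 0: [6, 5]
Peg 1: [3, 2, 1]
Peg 2: [4]

After move 4 (1->0):
Peg 0: [6, 5, 1]
Peg 1: [3, 2]
Peg 2: [4]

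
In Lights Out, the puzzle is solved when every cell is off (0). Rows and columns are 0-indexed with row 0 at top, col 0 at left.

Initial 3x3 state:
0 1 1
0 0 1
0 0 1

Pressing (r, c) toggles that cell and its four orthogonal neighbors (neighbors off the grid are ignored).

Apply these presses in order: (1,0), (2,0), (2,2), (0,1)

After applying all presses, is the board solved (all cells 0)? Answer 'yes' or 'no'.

Answer: yes

Derivation:
After press 1 at (1,0):
1 1 1
1 1 1
1 0 1

After press 2 at (2,0):
1 1 1
0 1 1
0 1 1

After press 3 at (2,2):
1 1 1
0 1 0
0 0 0

After press 4 at (0,1):
0 0 0
0 0 0
0 0 0

Lights still on: 0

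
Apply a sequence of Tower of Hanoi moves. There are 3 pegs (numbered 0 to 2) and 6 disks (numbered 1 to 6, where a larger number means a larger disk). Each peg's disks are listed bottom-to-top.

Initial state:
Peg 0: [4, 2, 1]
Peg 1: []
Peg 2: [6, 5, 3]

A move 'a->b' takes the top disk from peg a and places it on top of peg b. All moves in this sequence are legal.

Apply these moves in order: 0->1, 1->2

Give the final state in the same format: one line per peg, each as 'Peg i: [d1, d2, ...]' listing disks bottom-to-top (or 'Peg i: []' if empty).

After move 1 (0->1):
Peg 0: [4, 2]
Peg 1: [1]
Peg 2: [6, 5, 3]

After move 2 (1->2):
Peg 0: [4, 2]
Peg 1: []
Peg 2: [6, 5, 3, 1]

Answer: Peg 0: [4, 2]
Peg 1: []
Peg 2: [6, 5, 3, 1]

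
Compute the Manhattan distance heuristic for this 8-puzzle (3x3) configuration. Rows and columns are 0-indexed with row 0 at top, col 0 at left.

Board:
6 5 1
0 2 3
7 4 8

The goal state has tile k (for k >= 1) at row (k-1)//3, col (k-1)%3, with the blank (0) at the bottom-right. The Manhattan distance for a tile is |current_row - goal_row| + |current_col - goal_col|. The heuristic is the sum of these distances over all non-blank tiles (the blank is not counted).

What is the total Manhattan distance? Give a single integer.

Tile 6: (0,0)->(1,2) = 3
Tile 5: (0,1)->(1,1) = 1
Tile 1: (0,2)->(0,0) = 2
Tile 2: (1,1)->(0,1) = 1
Tile 3: (1,2)->(0,2) = 1
Tile 7: (2,0)->(2,0) = 0
Tile 4: (2,1)->(1,0) = 2
Tile 8: (2,2)->(2,1) = 1
Sum: 3 + 1 + 2 + 1 + 1 + 0 + 2 + 1 = 11

Answer: 11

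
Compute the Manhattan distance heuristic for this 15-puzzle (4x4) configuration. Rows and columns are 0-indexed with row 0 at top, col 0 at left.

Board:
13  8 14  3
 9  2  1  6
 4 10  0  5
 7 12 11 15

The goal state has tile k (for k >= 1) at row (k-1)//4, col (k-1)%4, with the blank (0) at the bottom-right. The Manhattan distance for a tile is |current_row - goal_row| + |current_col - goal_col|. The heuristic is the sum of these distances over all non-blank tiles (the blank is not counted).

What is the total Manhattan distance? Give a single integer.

Tile 13: (0,0)->(3,0) = 3
Tile 8: (0,1)->(1,3) = 3
Tile 14: (0,2)->(3,1) = 4
Tile 3: (0,3)->(0,2) = 1
Tile 9: (1,0)->(2,0) = 1
Tile 2: (1,1)->(0,1) = 1
Tile 1: (1,2)->(0,0) = 3
Tile 6: (1,3)->(1,1) = 2
Tile 4: (2,0)->(0,3) = 5
Tile 10: (2,1)->(2,1) = 0
Tile 5: (2,3)->(1,0) = 4
Tile 7: (3,0)->(1,2) = 4
Tile 12: (3,1)->(2,3) = 3
Tile 11: (3,2)->(2,2) = 1
Tile 15: (3,3)->(3,2) = 1
Sum: 3 + 3 + 4 + 1 + 1 + 1 + 3 + 2 + 5 + 0 + 4 + 4 + 3 + 1 + 1 = 36

Answer: 36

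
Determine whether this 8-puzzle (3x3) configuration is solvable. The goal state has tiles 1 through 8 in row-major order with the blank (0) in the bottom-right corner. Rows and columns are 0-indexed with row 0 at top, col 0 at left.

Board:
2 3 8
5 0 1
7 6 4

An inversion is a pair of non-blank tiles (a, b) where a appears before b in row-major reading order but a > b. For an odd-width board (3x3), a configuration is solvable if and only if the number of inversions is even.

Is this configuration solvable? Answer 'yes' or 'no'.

Inversions (pairs i<j in row-major order where tile[i] > tile[j] > 0): 12
12 is even, so the puzzle is solvable.

Answer: yes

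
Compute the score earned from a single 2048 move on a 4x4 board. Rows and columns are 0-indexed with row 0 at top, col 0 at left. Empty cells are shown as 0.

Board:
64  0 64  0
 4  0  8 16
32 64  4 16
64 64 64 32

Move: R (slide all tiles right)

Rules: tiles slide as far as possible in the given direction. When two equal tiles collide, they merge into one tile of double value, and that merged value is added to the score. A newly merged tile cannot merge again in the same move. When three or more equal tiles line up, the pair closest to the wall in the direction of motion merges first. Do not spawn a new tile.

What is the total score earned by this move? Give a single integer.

Slide right:
row 0: [64, 0, 64, 0] -> [0, 0, 0, 128]  score +128 (running 128)
row 1: [4, 0, 8, 16] -> [0, 4, 8, 16]  score +0 (running 128)
row 2: [32, 64, 4, 16] -> [32, 64, 4, 16]  score +0 (running 128)
row 3: [64, 64, 64, 32] -> [0, 64, 128, 32]  score +128 (running 256)
Board after move:
  0   0   0 128
  0   4   8  16
 32  64   4  16
  0  64 128  32

Answer: 256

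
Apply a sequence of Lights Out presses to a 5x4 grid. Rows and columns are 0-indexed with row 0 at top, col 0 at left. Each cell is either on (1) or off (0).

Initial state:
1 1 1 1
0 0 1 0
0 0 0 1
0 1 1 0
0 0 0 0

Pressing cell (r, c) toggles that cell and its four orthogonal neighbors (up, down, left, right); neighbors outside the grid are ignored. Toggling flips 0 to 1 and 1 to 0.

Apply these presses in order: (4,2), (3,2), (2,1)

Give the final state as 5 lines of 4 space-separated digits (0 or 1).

Answer: 1 1 1 1
0 1 1 0
1 1 0 1
0 1 1 1
0 1 0 1

Derivation:
After press 1 at (4,2):
1 1 1 1
0 0 1 0
0 0 0 1
0 1 0 0
0 1 1 1

After press 2 at (3,2):
1 1 1 1
0 0 1 0
0 0 1 1
0 0 1 1
0 1 0 1

After press 3 at (2,1):
1 1 1 1
0 1 1 0
1 1 0 1
0 1 1 1
0 1 0 1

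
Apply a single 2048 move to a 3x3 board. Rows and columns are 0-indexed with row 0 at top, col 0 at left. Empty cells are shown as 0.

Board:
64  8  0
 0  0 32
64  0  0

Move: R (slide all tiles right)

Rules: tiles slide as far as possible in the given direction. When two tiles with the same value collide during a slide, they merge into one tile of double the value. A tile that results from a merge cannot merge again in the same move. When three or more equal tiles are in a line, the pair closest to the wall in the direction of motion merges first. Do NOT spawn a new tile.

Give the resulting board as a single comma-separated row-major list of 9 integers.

Answer: 0, 64, 8, 0, 0, 32, 0, 0, 64

Derivation:
Slide right:
row 0: [64, 8, 0] -> [0, 64, 8]
row 1: [0, 0, 32] -> [0, 0, 32]
row 2: [64, 0, 0] -> [0, 0, 64]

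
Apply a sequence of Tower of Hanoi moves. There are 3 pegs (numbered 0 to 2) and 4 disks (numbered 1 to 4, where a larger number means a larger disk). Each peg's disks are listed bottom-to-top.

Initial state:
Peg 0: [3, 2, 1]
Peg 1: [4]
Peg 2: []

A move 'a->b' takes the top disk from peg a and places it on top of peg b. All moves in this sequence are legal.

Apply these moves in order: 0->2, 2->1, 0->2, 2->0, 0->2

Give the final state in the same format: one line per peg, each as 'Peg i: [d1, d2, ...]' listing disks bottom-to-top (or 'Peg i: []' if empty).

After move 1 (0->2):
Peg 0: [3, 2]
Peg 1: [4]
Peg 2: [1]

After move 2 (2->1):
Peg 0: [3, 2]
Peg 1: [4, 1]
Peg 2: []

After move 3 (0->2):
Peg 0: [3]
Peg 1: [4, 1]
Peg 2: [2]

After move 4 (2->0):
Peg 0: [3, 2]
Peg 1: [4, 1]
Peg 2: []

After move 5 (0->2):
Peg 0: [3]
Peg 1: [4, 1]
Peg 2: [2]

Answer: Peg 0: [3]
Peg 1: [4, 1]
Peg 2: [2]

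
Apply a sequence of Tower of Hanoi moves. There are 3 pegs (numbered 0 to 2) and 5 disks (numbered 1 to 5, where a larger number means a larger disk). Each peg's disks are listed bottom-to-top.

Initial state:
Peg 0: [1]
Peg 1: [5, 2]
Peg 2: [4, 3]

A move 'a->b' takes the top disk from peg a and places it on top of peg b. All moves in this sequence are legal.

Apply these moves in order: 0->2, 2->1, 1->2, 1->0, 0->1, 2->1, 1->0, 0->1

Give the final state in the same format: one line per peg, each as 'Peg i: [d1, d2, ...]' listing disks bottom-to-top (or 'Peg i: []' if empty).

Answer: Peg 0: []
Peg 1: [5, 2, 1]
Peg 2: [4, 3]

Derivation:
After move 1 (0->2):
Peg 0: []
Peg 1: [5, 2]
Peg 2: [4, 3, 1]

After move 2 (2->1):
Peg 0: []
Peg 1: [5, 2, 1]
Peg 2: [4, 3]

After move 3 (1->2):
Peg 0: []
Peg 1: [5, 2]
Peg 2: [4, 3, 1]

After move 4 (1->0):
Peg 0: [2]
Peg 1: [5]
Peg 2: [4, 3, 1]

After move 5 (0->1):
Peg 0: []
Peg 1: [5, 2]
Peg 2: [4, 3, 1]

After move 6 (2->1):
Peg 0: []
Peg 1: [5, 2, 1]
Peg 2: [4, 3]

After move 7 (1->0):
Peg 0: [1]
Peg 1: [5, 2]
Peg 2: [4, 3]

After move 8 (0->1):
Peg 0: []
Peg 1: [5, 2, 1]
Peg 2: [4, 3]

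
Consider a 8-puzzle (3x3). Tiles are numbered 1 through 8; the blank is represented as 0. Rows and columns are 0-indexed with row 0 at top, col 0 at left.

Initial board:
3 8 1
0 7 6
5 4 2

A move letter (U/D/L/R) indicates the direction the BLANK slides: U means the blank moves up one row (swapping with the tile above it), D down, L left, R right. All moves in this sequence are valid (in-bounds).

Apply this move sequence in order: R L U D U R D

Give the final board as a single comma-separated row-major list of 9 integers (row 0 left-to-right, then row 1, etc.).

Answer: 8, 7, 1, 3, 0, 6, 5, 4, 2

Derivation:
After move 1 (R):
3 8 1
7 0 6
5 4 2

After move 2 (L):
3 8 1
0 7 6
5 4 2

After move 3 (U):
0 8 1
3 7 6
5 4 2

After move 4 (D):
3 8 1
0 7 6
5 4 2

After move 5 (U):
0 8 1
3 7 6
5 4 2

After move 6 (R):
8 0 1
3 7 6
5 4 2

After move 7 (D):
8 7 1
3 0 6
5 4 2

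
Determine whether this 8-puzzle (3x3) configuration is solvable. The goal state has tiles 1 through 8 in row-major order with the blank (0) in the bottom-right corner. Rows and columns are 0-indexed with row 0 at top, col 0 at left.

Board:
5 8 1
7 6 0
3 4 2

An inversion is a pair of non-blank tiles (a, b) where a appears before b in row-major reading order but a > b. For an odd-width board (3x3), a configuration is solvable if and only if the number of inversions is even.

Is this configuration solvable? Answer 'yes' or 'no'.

Answer: no

Derivation:
Inversions (pairs i<j in row-major order where tile[i] > tile[j] > 0): 19
19 is odd, so the puzzle is not solvable.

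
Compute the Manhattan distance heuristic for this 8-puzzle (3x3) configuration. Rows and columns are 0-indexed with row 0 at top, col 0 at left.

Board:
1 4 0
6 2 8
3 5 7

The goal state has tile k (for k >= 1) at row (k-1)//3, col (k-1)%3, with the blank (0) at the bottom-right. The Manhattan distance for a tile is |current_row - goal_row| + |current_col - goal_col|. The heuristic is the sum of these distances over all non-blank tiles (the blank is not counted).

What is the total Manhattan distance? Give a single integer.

Tile 1: (0,0)->(0,0) = 0
Tile 4: (0,1)->(1,0) = 2
Tile 6: (1,0)->(1,2) = 2
Tile 2: (1,1)->(0,1) = 1
Tile 8: (1,2)->(2,1) = 2
Tile 3: (2,0)->(0,2) = 4
Tile 5: (2,1)->(1,1) = 1
Tile 7: (2,2)->(2,0) = 2
Sum: 0 + 2 + 2 + 1 + 2 + 4 + 1 + 2 = 14

Answer: 14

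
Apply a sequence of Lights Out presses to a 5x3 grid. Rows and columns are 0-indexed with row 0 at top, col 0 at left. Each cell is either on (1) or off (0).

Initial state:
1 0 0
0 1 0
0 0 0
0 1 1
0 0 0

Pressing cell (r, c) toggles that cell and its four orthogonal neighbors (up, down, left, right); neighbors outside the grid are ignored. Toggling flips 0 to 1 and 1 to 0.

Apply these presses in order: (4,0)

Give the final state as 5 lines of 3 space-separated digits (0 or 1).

After press 1 at (4,0):
1 0 0
0 1 0
0 0 0
1 1 1
1 1 0

Answer: 1 0 0
0 1 0
0 0 0
1 1 1
1 1 0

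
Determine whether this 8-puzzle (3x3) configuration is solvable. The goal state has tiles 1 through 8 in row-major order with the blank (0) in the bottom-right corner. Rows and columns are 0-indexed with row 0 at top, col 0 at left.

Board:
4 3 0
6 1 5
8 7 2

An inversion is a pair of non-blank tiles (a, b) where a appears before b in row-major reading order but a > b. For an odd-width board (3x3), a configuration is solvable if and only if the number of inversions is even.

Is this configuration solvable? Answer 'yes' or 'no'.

Answer: yes

Derivation:
Inversions (pairs i<j in row-major order where tile[i] > tile[j] > 0): 12
12 is even, so the puzzle is solvable.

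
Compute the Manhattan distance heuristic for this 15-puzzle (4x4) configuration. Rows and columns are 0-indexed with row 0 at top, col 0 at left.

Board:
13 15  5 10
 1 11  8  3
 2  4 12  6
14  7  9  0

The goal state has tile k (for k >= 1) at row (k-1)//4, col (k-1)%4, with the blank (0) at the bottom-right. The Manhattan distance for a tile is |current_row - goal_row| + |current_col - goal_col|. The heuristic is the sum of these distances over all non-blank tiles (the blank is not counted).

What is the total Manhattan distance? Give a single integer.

Tile 13: at (0,0), goal (3,0), distance |0-3|+|0-0| = 3
Tile 15: at (0,1), goal (3,2), distance |0-3|+|1-2| = 4
Tile 5: at (0,2), goal (1,0), distance |0-1|+|2-0| = 3
Tile 10: at (0,3), goal (2,1), distance |0-2|+|3-1| = 4
Tile 1: at (1,0), goal (0,0), distance |1-0|+|0-0| = 1
Tile 11: at (1,1), goal (2,2), distance |1-2|+|1-2| = 2
Tile 8: at (1,2), goal (1,3), distance |1-1|+|2-3| = 1
Tile 3: at (1,3), goal (0,2), distance |1-0|+|3-2| = 2
Tile 2: at (2,0), goal (0,1), distance |2-0|+|0-1| = 3
Tile 4: at (2,1), goal (0,3), distance |2-0|+|1-3| = 4
Tile 12: at (2,2), goal (2,3), distance |2-2|+|2-3| = 1
Tile 6: at (2,3), goal (1,1), distance |2-1|+|3-1| = 3
Tile 14: at (3,0), goal (3,1), distance |3-3|+|0-1| = 1
Tile 7: at (3,1), goal (1,2), distance |3-1|+|1-2| = 3
Tile 9: at (3,2), goal (2,0), distance |3-2|+|2-0| = 3
Sum: 3 + 4 + 3 + 4 + 1 + 2 + 1 + 2 + 3 + 4 + 1 + 3 + 1 + 3 + 3 = 38

Answer: 38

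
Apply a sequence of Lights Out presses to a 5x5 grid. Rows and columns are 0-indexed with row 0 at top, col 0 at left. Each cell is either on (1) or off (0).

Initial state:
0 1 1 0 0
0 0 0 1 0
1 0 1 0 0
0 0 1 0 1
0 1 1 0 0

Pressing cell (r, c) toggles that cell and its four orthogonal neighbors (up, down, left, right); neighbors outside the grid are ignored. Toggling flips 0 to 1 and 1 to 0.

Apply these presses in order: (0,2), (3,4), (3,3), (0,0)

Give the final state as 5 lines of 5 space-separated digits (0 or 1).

Answer: 1 1 0 1 0
1 0 1 1 0
1 0 1 1 1
0 0 0 0 1
0 1 1 1 1

Derivation:
After press 1 at (0,2):
0 0 0 1 0
0 0 1 1 0
1 0 1 0 0
0 0 1 0 1
0 1 1 0 0

After press 2 at (3,4):
0 0 0 1 0
0 0 1 1 0
1 0 1 0 1
0 0 1 1 0
0 1 1 0 1

After press 3 at (3,3):
0 0 0 1 0
0 0 1 1 0
1 0 1 1 1
0 0 0 0 1
0 1 1 1 1

After press 4 at (0,0):
1 1 0 1 0
1 0 1 1 0
1 0 1 1 1
0 0 0 0 1
0 1 1 1 1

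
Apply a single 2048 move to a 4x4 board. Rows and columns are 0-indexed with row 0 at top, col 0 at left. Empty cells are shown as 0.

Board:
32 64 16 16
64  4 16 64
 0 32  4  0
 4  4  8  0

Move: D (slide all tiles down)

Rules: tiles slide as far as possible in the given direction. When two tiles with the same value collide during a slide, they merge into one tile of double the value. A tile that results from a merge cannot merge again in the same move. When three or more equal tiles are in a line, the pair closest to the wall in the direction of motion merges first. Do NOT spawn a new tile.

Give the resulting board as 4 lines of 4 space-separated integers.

Answer:  0 64  0  0
32  4 32  0
64 32  4 16
 4  4  8 64

Derivation:
Slide down:
col 0: [32, 64, 0, 4] -> [0, 32, 64, 4]
col 1: [64, 4, 32, 4] -> [64, 4, 32, 4]
col 2: [16, 16, 4, 8] -> [0, 32, 4, 8]
col 3: [16, 64, 0, 0] -> [0, 0, 16, 64]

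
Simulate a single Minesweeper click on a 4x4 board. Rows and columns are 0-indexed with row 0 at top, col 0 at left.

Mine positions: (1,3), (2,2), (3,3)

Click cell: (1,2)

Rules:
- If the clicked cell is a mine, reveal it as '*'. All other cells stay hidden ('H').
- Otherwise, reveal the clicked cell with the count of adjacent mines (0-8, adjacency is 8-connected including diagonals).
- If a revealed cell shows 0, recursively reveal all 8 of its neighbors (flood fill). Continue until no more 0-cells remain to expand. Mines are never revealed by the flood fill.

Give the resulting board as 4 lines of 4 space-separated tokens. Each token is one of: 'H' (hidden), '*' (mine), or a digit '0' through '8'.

H H H H
H H 2 H
H H H H
H H H H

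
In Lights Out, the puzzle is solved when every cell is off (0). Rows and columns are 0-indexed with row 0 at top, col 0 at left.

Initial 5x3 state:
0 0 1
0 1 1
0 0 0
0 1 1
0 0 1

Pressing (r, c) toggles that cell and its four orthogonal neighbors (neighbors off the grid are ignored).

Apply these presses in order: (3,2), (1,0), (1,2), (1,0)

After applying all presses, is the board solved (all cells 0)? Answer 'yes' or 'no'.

Answer: yes

Derivation:
After press 1 at (3,2):
0 0 1
0 1 1
0 0 1
0 0 0
0 0 0

After press 2 at (1,0):
1 0 1
1 0 1
1 0 1
0 0 0
0 0 0

After press 3 at (1,2):
1 0 0
1 1 0
1 0 0
0 0 0
0 0 0

After press 4 at (1,0):
0 0 0
0 0 0
0 0 0
0 0 0
0 0 0

Lights still on: 0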